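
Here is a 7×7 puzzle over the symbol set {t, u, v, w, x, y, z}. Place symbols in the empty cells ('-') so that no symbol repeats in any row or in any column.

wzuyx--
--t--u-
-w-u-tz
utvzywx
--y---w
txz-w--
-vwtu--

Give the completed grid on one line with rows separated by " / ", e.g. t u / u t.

(r1,c6) = v
(r1,c7) = t
(r2,c2) = y
(r2,c7) = v
(r3,c3) = x
(r3,c5) = v
(r5,c2) = u
(r6,c4) = v
(r6,c6) = y
(r6,c7) = u
(r7,c7) = y
(r2,c5) = z
(r3,c1) = y
(r5,c4) = x
(r5,c5) = t
(r5,c6) = z
(r7,c6) = x
(r2,c1) = x
(r2,c4) = w
(r5,c1) = v
(r7,c1) = z

w z u y x v t / x y t w z u v / y w x u v t z / u t v z y w x / v u y x t z w / t x z v w y u / z v w t u x y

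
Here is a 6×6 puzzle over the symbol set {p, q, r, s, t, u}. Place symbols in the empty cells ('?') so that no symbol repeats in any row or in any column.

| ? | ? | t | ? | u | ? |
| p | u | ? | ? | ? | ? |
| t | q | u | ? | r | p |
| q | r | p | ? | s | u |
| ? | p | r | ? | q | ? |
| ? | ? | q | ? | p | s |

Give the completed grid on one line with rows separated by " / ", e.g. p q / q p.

Cell (r1,c2): row 1 has {t,u}; column 2 has {p,q,r,u} → s.
Cell (r2,c3): row 2 has {p,u}; column 3 has {p,q,r,t,u} → s.
Cell (r2,c5): row 2 has {p,s,u}; column 5 has {p,q,r,s,u} → t.
Cell (r3,c4): row 3 has {p,q,r,t,u}; column 4 is empty so far → s.
Cell (r4,c4): row 4 has {p,q,r,s,u}; column 4 has {s} → t.
Cell (r5,c4): row 5 has {p,q,r}; column 4 has {s,t} → u.
Cell (r5,c6): row 5 has {p,q,r,u}; column 6 has {p,s,u} → t.
Cell (r6,c2): row 6 has {p,q,s}; column 2 has {p,q,r,s,u} → t.
Cell (r6,c4): row 6 has {p,q,s,t}; column 4 has {s,t,u} → r.
Cell (r1,c1): row 1 has {s,t,u}; column 1 has {p,q,t} → r.
Cell (r1,c6): row 1 has {r,s,t,u}; column 6 has {p,s,t,u} → q.
Cell (r2,c4): row 2 has {p,s,t,u}; column 4 has {r,s,t,u} → q.
Cell (r2,c6): row 2 has {p,q,s,t,u}; column 6 has {p,q,s,t,u} → r.
Cell (r5,c1): row 5 has {p,q,r,t,u}; column 1 has {p,q,r,t} → s.
Cell (r6,c1): row 6 has {p,q,r,s,t}; column 1 has {p,q,r,s,t} → u.
Cell (r1,c4): row 1 has {q,r,s,t,u}; column 4 has {q,r,s,t,u} → p.

r s t p u q / p u s q t r / t q u s r p / q r p t s u / s p r u q t / u t q r p s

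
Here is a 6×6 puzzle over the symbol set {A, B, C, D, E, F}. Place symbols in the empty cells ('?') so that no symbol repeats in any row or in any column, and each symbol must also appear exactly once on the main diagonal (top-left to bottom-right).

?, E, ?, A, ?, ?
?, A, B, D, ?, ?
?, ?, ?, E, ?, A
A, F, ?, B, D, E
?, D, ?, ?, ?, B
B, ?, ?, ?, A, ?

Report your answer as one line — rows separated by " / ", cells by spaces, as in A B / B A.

(r4,c3): row 4 has {A,B,D,E,F}; column 3 has {B}, so it must be C.
(r6,c2): row 6 has {A,B}; column 2 has {A,D,E,F}, so it must be C.
(r6,c4): row 6 has {A,B,C}; column 4 has {A,B,D,E}, so it must be F.
(r6,c6): row 6 has {A,B,C,F}; column 6 has {A,B,E}; the diagonal has {A,B}, so it must be D.
(r3,c2): row 3 has {A,E}; column 2 has {A,C,D,E,F}, so it must be B.
(r3,c3): row 3 has {A,B,E}; column 3 has {B,C}; the diagonal has {A,B,D}, so it must be F.
(r3,c5): row 3 has {A,B,E,F}; column 5 has {A,D}, so it must be C.
(r5,c4): row 5 has {B,D}; column 4 has {A,B,D,E,F}, so it must be C.
(r5,c5): row 5 has {B,C,D}; column 5 has {A,C,D}; the diagonal has {A,B,D,F}, so it must be E.
(r6,c3): row 6 has {A,B,C,D,F}; column 3 has {B,C,F}, so it must be E.
(r1,c1): row 1 has {A,E}; column 1 has {A,B}; the diagonal has {A,B,D,E,F}, so it must be C.
(r1,c3): row 1 has {A,C,E}; column 3 has {B,C,E,F}, so it must be D.
(r1,c6): row 1 has {A,C,D,E}; column 6 has {A,B,D,E}, so it must be F.
(r2,c5): row 2 has {A,B,D}; column 5 has {A,C,D,E}, so it must be F.
(r2,c6): row 2 has {A,B,D,F}; column 6 has {A,B,D,E,F}, so it must be C.
(r3,c1): row 3 has {A,B,C,E,F}; column 1 has {A,B,C}, so it must be D.
(r5,c1): row 5 has {B,C,D,E}; column 1 has {A,B,C,D}, so it must be F.
(r5,c3): row 5 has {B,C,D,E,F}; column 3 has {B,C,D,E,F}, so it must be A.
(r1,c5): row 1 has {A,C,D,E,F}; column 5 has {A,C,D,E,F}, so it must be B.
(r2,c1): row 2 has {A,B,C,D,F}; column 1 has {A,B,C,D,F}, so it must be E.

C E D A B F / E A B D F C / D B F E C A / A F C B D E / F D A C E B / B C E F A D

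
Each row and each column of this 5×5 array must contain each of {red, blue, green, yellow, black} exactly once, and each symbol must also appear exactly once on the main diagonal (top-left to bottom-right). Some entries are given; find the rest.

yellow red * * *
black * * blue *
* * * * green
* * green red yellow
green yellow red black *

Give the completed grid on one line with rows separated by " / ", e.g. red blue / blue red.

At row 1, column 4: row 1 has {red,yellow}; column 4 has {red,blue,black}; that leaves green.
At row 2, column 2: row 2 has {blue,black}; column 2 has {red,yellow}; the diagonal has {red,yellow}; that leaves green.
At row 2, column 3: row 2 has {blue,green,black}; column 3 has {red,green}; that leaves yellow.
At row 2, column 5: row 2 has {blue,green,yellow,black}; column 5 has {green,yellow}; that leaves red.
At row 3, column 4: row 3 has {green}; column 4 has {red,blue,green,black}; that leaves yellow.
At row 4, column 1: row 4 has {red,green,yellow}; column 1 has {green,yellow,black}; that leaves blue.
At row 4, column 2: row 4 has {red,blue,green,yellow}; column 2 has {red,green,yellow}; that leaves black.
At row 5, column 5: row 5 has {red,green,yellow,black}; column 5 has {red,green,yellow}; the diagonal has {red,green,yellow}; that leaves blue.
At row 1, column 5: row 1 has {red,green,yellow}; column 5 has {red,blue,green,yellow}; that leaves black.
At row 3, column 1: row 3 has {green,yellow}; column 1 has {blue,green,yellow,black}; that leaves red.
At row 3, column 2: row 3 has {red,green,yellow}; column 2 has {red,green,yellow,black}; that leaves blue.
At row 3, column 3: row 3 has {red,blue,green,yellow}; column 3 has {red,green,yellow}; the diagonal has {red,blue,green,yellow}; that leaves black.
At row 1, column 3: row 1 has {red,green,yellow,black}; column 3 has {red,green,yellow,black}; that leaves blue.

yellow red blue green black / black green yellow blue red / red blue black yellow green / blue black green red yellow / green yellow red black blue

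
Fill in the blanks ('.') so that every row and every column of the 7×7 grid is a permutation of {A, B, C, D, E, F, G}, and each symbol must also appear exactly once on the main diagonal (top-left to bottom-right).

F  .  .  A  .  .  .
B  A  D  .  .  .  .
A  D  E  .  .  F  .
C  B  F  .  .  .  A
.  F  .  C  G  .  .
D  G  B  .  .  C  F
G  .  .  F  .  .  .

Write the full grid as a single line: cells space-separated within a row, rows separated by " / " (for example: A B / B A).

F C G A B D E / B A D G F E C / A D E B C F G / C B F D E G A / E F A C G B D / D G B E A C F / G E C F D A B

Cell (r4,c4): row 4 has {A,B,C,F}; column 4 has {A,C,F}; the diagonal has {A,C,E,F,G} → D.
Cell (r4,c5): row 4 has {A,B,C,D,F}; column 5 has {G} → E.
Cell (r4,c6): row 4 has {A,B,C,D,E,F}; column 6 has {C,F} → G.
Cell (r5,c1): row 5 has {C,F,G}; column 1 has {A,B,C,D,F,G} → E.
Cell (r5,c3): row 5 has {C,E,F,G}; column 3 has {B,D,E,F} → A.
Cell (r6,c4): row 6 has {B,C,D,F,G}; column 4 has {A,C,D,F} → E.
Cell (r6,c5): row 6 has {B,C,D,E,F,G}; column 5 has {E,G} → A.
Cell (r7,c3): row 7 has {F,G}; column 3 has {A,B,D,E,F} → C.
Cell (r7,c7): row 7 has {C,F,G}; column 7 has {A,F}; the diagonal has {A,C,D,E,F,G} → B.
Cell (r1,c3): row 1 has {A,F}; column 3 has {A,B,C,D,E,F} → G.
Cell (r2,c4): row 2 has {A,B,D}; column 4 has {A,C,D,E,F} → G.
Cell (r2,c6): row 2 has {A,B,D,G}; column 6 has {C,F,G} → E.
Cell (r2,c7): row 2 has {A,B,D,E,G}; column 7 has {A,B,F} → C.
Cell (r3,c4): row 3 has {A,D,E,F}; column 4 has {A,C,D,E,F,G} → B.
Cell (r3,c5): row 3 has {A,B,D,E,F}; column 5 has {A,E,G} → C.
Cell (r3,c7): row 3 has {A,B,C,D,E,F}; column 7 has {A,B,C,F} → G.
Cell (r5,c7): row 5 has {A,C,E,F,G}; column 7 has {A,B,C,F,G} → D.
Cell (r7,c2): row 7 has {B,C,F,G}; column 2 has {A,B,D,F,G} → E.
Cell (r7,c5): row 7 has {B,C,E,F,G}; column 5 has {A,C,E,G} → D.
Cell (r7,c6): row 7 has {B,C,D,E,F,G}; column 6 has {C,E,F,G} → A.
Cell (r1,c2): row 1 has {A,F,G}; column 2 has {A,B,D,E,F,G} → C.
Cell (r1,c5): row 1 has {A,C,F,G}; column 5 has {A,C,D,E,G} → B.
Cell (r1,c6): row 1 has {A,B,C,F,G}; column 6 has {A,C,E,F,G} → D.
Cell (r1,c7): row 1 has {A,B,C,D,F,G}; column 7 has {A,B,C,D,F,G} → E.
Cell (r2,c5): row 2 has {A,B,C,D,E,G}; column 5 has {A,B,C,D,E,G} → F.
Cell (r5,c6): row 5 has {A,C,D,E,F,G}; column 6 has {A,C,D,E,F,G} → B.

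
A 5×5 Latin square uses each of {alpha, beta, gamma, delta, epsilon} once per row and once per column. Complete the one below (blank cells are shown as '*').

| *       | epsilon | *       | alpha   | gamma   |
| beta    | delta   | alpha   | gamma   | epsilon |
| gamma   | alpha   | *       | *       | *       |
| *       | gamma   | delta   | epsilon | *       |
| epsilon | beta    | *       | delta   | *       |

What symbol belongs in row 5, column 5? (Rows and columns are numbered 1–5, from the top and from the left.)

alpha

At row 1, column 1: row 1 has {alpha,gamma,epsilon}; column 1 has {beta,gamma,epsilon}; that leaves delta.
At row 1, column 3: row 1 has {alpha,gamma,delta,epsilon}; column 3 has {alpha,delta}; that leaves beta.
At row 3, column 3: row 3 has {alpha,gamma}; column 3 has {alpha,beta,delta}; that leaves epsilon.
At row 3, column 4: row 3 has {alpha,gamma,epsilon}; column 4 has {alpha,gamma,delta,epsilon}; that leaves beta.
At row 3, column 5: row 3 has {alpha,beta,gamma,epsilon}; column 5 has {gamma,epsilon}; that leaves delta.
At row 4, column 1: row 4 has {gamma,delta,epsilon}; column 1 has {beta,gamma,delta,epsilon}; that leaves alpha.
At row 4, column 5: row 4 has {alpha,gamma,delta,epsilon}; column 5 has {gamma,delta,epsilon}; that leaves beta.
At row 5, column 3: row 5 has {beta,delta,epsilon}; column 3 has {alpha,beta,delta,epsilon}; that leaves gamma.
At row 5, column 5: row 5 has {beta,gamma,delta,epsilon}; column 5 has {beta,gamma,delta,epsilon}; that leaves alpha.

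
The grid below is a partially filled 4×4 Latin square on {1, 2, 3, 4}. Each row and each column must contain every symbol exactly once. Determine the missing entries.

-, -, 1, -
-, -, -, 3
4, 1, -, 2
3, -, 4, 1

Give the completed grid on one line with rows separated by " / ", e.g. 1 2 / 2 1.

2 3 1 4 / 1 4 2 3 / 4 1 3 2 / 3 2 4 1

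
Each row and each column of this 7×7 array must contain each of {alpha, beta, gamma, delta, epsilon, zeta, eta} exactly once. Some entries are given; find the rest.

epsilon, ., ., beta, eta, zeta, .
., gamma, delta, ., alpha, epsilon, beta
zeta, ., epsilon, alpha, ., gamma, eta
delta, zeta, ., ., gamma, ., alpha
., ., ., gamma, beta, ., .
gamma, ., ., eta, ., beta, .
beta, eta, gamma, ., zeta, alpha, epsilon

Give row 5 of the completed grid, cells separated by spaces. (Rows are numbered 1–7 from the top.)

(r1,c3) = alpha
(r2,c1) = eta
(r2,c4) = zeta
(r3,c5) = delta
(r4,c4) = epsilon
(r4,c6) = eta
(r5,c1) = alpha
(r5,c6) = delta
(r5,c7) = zeta
(r6,c3) = zeta
(r6,c5) = epsilon
(r6,c7) = delta
(r7,c4) = delta
(r1,c2) = delta
(r1,c7) = gamma
(r3,c2) = beta
(r4,c3) = beta
(r5,c2) = epsilon
(r5,c3) = eta

alpha epsilon eta gamma beta delta zeta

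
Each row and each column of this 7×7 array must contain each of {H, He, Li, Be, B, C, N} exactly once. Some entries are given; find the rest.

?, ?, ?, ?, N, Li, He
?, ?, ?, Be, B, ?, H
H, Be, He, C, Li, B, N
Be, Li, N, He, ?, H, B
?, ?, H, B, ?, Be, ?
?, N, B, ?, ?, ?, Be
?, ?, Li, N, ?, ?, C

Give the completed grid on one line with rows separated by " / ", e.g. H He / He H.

(r1,c4) = H
(r2,c3) = C
(r4,c5) = C
(r5,c5) = He
(r5,c7) = Li
(r6,c4) = Li
(r6,c5) = H
(r7,c5) = Be
(r7,c6) = He
(r1,c3) = Be
(r2,c2) = He
(r2,c6) = N
(r5,c2) = C
(r6,c6) = C
(r7,c1) = B
(r7,c2) = H
(r1,c1) = C
(r1,c2) = B
(r2,c1) = Li
(r5,c1) = N
(r6,c1) = He

C B Be H N Li He / Li He C Be B N H / H Be He C Li B N / Be Li N He C H B / N C H B He Be Li / He N B Li H C Be / B H Li N Be He C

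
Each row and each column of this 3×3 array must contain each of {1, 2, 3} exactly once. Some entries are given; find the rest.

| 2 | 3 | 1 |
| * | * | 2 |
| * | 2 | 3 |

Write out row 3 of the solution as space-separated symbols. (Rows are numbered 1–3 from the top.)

1 2 3

Cell (r2,c2): row 2 has {2}; column 2 has {2,3} → 1.
Cell (r3,c1): row 3 has {2,3}; column 1 has {2} → 1.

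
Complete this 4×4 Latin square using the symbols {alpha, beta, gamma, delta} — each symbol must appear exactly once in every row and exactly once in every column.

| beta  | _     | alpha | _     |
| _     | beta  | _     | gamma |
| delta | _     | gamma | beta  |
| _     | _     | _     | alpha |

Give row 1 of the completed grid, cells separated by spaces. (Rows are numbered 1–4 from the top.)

beta gamma alpha delta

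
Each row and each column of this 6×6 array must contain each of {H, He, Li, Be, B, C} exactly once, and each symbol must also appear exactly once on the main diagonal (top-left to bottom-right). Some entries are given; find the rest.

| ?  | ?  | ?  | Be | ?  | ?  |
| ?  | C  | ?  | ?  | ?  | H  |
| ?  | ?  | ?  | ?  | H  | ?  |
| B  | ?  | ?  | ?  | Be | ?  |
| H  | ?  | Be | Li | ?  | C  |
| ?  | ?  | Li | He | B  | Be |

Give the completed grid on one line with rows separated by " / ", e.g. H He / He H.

Li He H Be C B / Be C He B Li H / He Be B C H Li / B Li C H Be He / H B Be Li He C / C H Li He B Be

row 2 has {H,C}; column 4 has {He,Li,Be} — only B is left for (r2,c4).
row 3 has {H}; column 4 has {He,Li,Be,B} — only C is left for (r3,c4).
row 4 has {Be,B}; column 4 has {He,Li,Be,B,C}; the diagonal has {Be,C} — only H is left for (r4,c4).
row 5 has {H,Li,Be,C}; column 5 has {H,Be,B}; the diagonal has {H,Be,C} — only He is left for (r5,c5).
row 6 has {He,Li,Be,B}; column 1 has {H,B} — only C is left for (r6,c1).
row 6 has {He,Li,Be,B,C}; column 2 has {C} — only H is left for (r6,c2).
row 1 has {Be}; column 1 has {H,B,C}; the diagonal has {H,He,Be,C} — only Li is left for (r1,c1).
row 1 has {Li,Be}; column 5 has {H,He,Be,B} — only C is left for (r1,c5).
row 2 has {H,B,C}; column 3 has {Li,Be} — only He is left for (r2,c3).
row 2 has {H,He,B,C}; column 5 has {H,He,Be,B,C} — only Li is left for (r2,c5).
row 3 has {H,C}; column 3 has {He,Li,Be}; the diagonal has {H,He,Li,Be,C} — only B is left for (r3,c3).
row 4 has {H,Be,B}; column 3 has {He,Li,Be,B} — only C is left for (r4,c3).
row 5 has {H,He,Li,Be,C}; column 2 has {H,C} — only B is left for (r5,c2).
row 1 has {Li,Be,C}; column 2 has {H,B,C} — only He is left for (r1,c2).
row 1 has {He,Li,Be,C}; column 3 has {He,Li,Be,B,C} — only H is left for (r1,c3).
row 1 has {H,He,Li,Be,C}; column 6 has {H,Be,C} — only B is left for (r1,c6).
row 2 has {H,He,Li,B,C}; column 1 has {H,Li,B,C} — only Be is left for (r2,c1).
row 3 has {H,B,C}; column 1 has {H,Li,Be,B,C} — only He is left for (r3,c1).
row 3 has {H,He,B,C}; column 6 has {H,Be,B,C} — only Li is left for (r3,c6).
row 4 has {H,Be,B,C}; column 2 has {H,He,B,C} — only Li is left for (r4,c2).
row 4 has {H,Li,Be,B,C}; column 6 has {H,Li,Be,B,C} — only He is left for (r4,c6).
row 3 has {H,He,Li,B,C}; column 2 has {H,He,Li,B,C} — only Be is left for (r3,c2).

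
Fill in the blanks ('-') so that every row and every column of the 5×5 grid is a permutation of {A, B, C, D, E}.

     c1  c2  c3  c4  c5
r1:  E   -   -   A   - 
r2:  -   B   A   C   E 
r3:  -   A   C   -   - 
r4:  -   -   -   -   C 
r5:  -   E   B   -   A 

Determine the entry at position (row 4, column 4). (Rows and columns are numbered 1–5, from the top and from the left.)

(r1,c3) = D
(r1,c5) = B
(r2,c1) = D
(r3,c1) = B
(r3,c5) = D
(r4,c1) = A
(r4,c2) = D
(r4,c3) = E
(r4,c4) = B

B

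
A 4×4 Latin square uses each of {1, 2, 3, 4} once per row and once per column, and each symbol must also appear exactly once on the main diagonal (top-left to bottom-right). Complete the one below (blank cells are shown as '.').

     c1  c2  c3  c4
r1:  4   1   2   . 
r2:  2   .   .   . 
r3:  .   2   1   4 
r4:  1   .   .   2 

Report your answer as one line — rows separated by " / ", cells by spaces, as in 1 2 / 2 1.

4 1 2 3 / 2 3 4 1 / 3 2 1 4 / 1 4 3 2

Cell (r1,c4): row 1 has {1,2,4}; column 4 has {2,4} → 3.
Cell (r2,c2): row 2 has {2}; column 2 has {1,2}; the diagonal has {1,2,4} → 3.
Cell (r2,c3): row 2 has {2,3}; column 3 has {1,2} → 4.
Cell (r2,c4): row 2 has {2,3,4}; column 4 has {2,3,4} → 1.
Cell (r3,c1): row 3 has {1,2,4}; column 1 has {1,2,4} → 3.
Cell (r4,c2): row 4 has {1,2}; column 2 has {1,2,3} → 4.
Cell (r4,c3): row 4 has {1,2,4}; column 3 has {1,2,4} → 3.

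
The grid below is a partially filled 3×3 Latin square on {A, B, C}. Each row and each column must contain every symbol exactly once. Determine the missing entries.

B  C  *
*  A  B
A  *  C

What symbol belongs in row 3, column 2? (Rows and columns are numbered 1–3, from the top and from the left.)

B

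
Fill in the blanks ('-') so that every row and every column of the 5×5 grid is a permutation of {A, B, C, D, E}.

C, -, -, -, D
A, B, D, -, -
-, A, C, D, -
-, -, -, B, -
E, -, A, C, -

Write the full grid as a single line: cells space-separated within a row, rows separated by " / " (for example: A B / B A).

C E B A D / A B D E C / B A C D E / D C E B A / E D A C B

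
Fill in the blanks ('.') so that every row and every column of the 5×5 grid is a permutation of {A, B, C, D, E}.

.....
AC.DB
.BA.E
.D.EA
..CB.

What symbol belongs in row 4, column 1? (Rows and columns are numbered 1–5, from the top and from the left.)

C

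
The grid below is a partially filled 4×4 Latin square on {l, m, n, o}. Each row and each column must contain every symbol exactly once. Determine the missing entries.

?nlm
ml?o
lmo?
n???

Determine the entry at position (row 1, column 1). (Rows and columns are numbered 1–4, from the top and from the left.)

o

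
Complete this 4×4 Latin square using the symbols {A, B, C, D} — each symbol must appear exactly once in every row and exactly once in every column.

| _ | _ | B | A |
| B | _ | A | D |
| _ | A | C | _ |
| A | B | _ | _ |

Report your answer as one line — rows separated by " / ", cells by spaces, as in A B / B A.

At row 2, column 2: row 2 has {A,B,D}; column 2 has {A,B}; that leaves C.
At row 3, column 1: row 3 has {A,C}; column 1 has {A,B}; that leaves D.
At row 3, column 4: row 3 has {A,C,D}; column 4 has {A,D}; that leaves B.
At row 4, column 3: row 4 has {A,B}; column 3 has {A,B,C}; that leaves D.
At row 4, column 4: row 4 has {A,B,D}; column 4 has {A,B,D}; that leaves C.
At row 1, column 1: row 1 has {A,B}; column 1 has {A,B,D}; that leaves C.
At row 1, column 2: row 1 has {A,B,C}; column 2 has {A,B,C}; that leaves D.

C D B A / B C A D / D A C B / A B D C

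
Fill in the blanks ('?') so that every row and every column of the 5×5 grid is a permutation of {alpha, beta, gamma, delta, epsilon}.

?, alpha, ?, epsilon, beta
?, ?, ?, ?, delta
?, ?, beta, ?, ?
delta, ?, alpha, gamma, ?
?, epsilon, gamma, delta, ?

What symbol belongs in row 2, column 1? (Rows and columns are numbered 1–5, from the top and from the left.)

row 1 has {alpha,beta,epsilon}; column 1 has {delta} — only gamma is left for (r1,c1).
row 1 has {alpha,beta,gamma,epsilon}; column 3 has {alpha,beta,gamma} — only delta is left for (r1,c3).
row 2 has {delta}; column 3 has {alpha,beta,gamma,delta} — only epsilon is left for (r2,c3).
row 3 has {beta}; column 4 has {gamma,delta,epsilon} — only alpha is left for (r3,c4).
row 4 has {alpha,gamma,delta}; column 2 has {alpha,epsilon} — only beta is left for (r4,c2).
row 4 has {alpha,beta,gamma,delta}; column 5 has {beta,delta} — only epsilon is left for (r4,c5).
row 5 has {gamma,delta,epsilon}; column 5 has {beta,delta,epsilon} — only alpha is left for (r5,c5).
row 2 has {delta,epsilon}; column 2 has {alpha,beta,epsilon} — only gamma is left for (r2,c2).
row 2 has {gamma,delta,epsilon}; column 4 has {alpha,gamma,delta,epsilon} — only beta is left for (r2,c4).
row 3 has {alpha,beta}; column 1 has {gamma,delta} — only epsilon is left for (r3,c1).
row 3 has {alpha,beta,epsilon}; column 2 has {alpha,beta,gamma,epsilon} — only delta is left for (r3,c2).
row 3 has {alpha,beta,delta,epsilon}; column 5 has {alpha,beta,delta,epsilon} — only gamma is left for (r3,c5).
row 5 has {alpha,gamma,delta,epsilon}; column 1 has {gamma,delta,epsilon} — only beta is left for (r5,c1).
row 2 has {beta,gamma,delta,epsilon}; column 1 has {beta,gamma,delta,epsilon} — only alpha is left for (r2,c1).

alpha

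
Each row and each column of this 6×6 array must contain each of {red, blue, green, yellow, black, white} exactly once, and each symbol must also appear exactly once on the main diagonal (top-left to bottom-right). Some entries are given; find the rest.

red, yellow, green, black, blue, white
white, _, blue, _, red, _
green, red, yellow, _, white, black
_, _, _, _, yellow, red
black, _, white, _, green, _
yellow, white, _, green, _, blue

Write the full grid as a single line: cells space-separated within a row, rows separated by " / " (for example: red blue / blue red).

At row 2, column 2: row 2 has {red,blue,white}; column 2 has {red,yellow,white}; the diagonal has {red,blue,green,yellow}; that leaves black.
At row 2, column 4: row 2 has {red,blue,black,white}; column 4 has {green,black}; that leaves yellow.
At row 2, column 6: row 2 has {red,blue,yellow,black,white}; column 6 has {red,blue,black,white}; that leaves green.
At row 3, column 4: row 3 has {red,green,yellow,black,white}; column 4 has {green,yellow,black}; that leaves blue.
At row 4, column 1: row 4 has {red,yellow}; column 1 has {red,green,yellow,black,white}; that leaves blue.
At row 4, column 2: row 4 has {red,blue,yellow}; column 2 has {red,yellow,black,white}; that leaves green.
At row 4, column 3: row 4 has {red,blue,green,yellow}; column 3 has {blue,green,yellow,white}; that leaves black.
At row 4, column 4: row 4 has {red,blue,green,yellow,black}; column 4 has {blue,green,yellow,black}; the diagonal has {red,blue,green,yellow,black}; that leaves white.
At row 5, column 2: row 5 has {green,black,white}; column 2 has {red,green,yellow,black,white}; that leaves blue.
At row 5, column 4: row 5 has {blue,green,black,white}; column 4 has {blue,green,yellow,black,white}; that leaves red.
At row 5, column 6: row 5 has {red,blue,green,black,white}; column 6 has {red,blue,green,black,white}; that leaves yellow.
At row 6, column 3: row 6 has {blue,green,yellow,white}; column 3 has {blue,green,yellow,black,white}; that leaves red.
At row 6, column 5: row 6 has {red,blue,green,yellow,white}; column 5 has {red,blue,green,yellow,white}; that leaves black.

red yellow green black blue white / white black blue yellow red green / green red yellow blue white black / blue green black white yellow red / black blue white red green yellow / yellow white red green black blue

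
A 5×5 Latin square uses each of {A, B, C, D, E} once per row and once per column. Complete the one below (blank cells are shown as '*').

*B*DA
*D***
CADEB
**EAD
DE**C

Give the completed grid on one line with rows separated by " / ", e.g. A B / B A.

E B C D A / A D B C E / C A D E B / B C E A D / D E A B C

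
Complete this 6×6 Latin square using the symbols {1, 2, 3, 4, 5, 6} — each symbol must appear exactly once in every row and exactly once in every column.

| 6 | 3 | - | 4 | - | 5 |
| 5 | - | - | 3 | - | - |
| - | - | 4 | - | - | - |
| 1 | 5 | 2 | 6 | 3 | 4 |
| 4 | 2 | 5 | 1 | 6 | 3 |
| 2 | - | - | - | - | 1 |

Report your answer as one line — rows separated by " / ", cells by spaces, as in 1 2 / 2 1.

6 3 1 4 2 5 / 5 4 6 3 1 2 / 3 1 4 2 5 6 / 1 5 2 6 3 4 / 4 2 5 1 6 3 / 2 6 3 5 4 1

Cell (r1,c3): row 1 has {3,4,5,6}; column 3 has {2,4,5} → 1.
Cell (r1,c5): row 1 has {1,3,4,5,6}; column 5 has {3,6} → 2.
Cell (r2,c3): row 2 has {3,5}; column 3 has {1,2,4,5} → 6.
Cell (r2,c6): row 2 has {3,5,6}; column 6 has {1,3,4,5} → 2.
Cell (r3,c1): row 3 has {4}; column 1 has {1,2,4,5,6} → 3.
Cell (r3,c6): row 3 has {3,4}; column 6 has {1,2,3,4,5} → 6.
Cell (r6,c3): row 6 has {1,2}; column 3 has {1,2,4,5,6} → 3.
Cell (r6,c4): row 6 has {1,2,3}; column 4 has {1,3,4,6} → 5.
Cell (r6,c5): row 6 has {1,2,3,5}; column 5 has {2,3,6} → 4.
Cell (r2,c5): row 2 has {2,3,5,6}; column 5 has {2,3,4,6} → 1.
Cell (r3,c2): row 3 has {3,4,6}; column 2 has {2,3,5} → 1.
Cell (r3,c4): row 3 has {1,3,4,6}; column 4 has {1,3,4,5,6} → 2.
Cell (r3,c5): row 3 has {1,2,3,4,6}; column 5 has {1,2,3,4,6} → 5.
Cell (r6,c2): row 6 has {1,2,3,4,5}; column 2 has {1,2,3,5} → 6.
Cell (r2,c2): row 2 has {1,2,3,5,6}; column 2 has {1,2,3,5,6} → 4.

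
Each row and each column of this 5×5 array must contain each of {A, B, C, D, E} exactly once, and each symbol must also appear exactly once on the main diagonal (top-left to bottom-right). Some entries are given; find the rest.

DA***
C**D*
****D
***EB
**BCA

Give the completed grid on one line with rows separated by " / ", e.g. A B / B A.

D A E B C / C B A D E / B E C A D / A C D E B / E D B C A

(r1,c4) = B
(r2,c2) = B
(r2,c5) = E
(r3,c3) = C
(r3,c4) = A
(r4,c1) = A
(r4,c3) = D
(r5,c1) = E
(r5,c2) = D
(r1,c3) = E
(r1,c5) = C
(r2,c3) = A
(r3,c1) = B
(r3,c2) = E
(r4,c2) = C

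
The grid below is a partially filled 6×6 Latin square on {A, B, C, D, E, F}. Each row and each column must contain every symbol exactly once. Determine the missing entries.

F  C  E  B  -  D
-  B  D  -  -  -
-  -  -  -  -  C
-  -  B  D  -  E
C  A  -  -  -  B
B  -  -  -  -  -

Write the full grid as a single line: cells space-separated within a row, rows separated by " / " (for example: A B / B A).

(r1,c5) = A
(r4,c1) = A
(r4,c2) = F
(r4,c5) = C
(r5,c3) = F
(r5,c4) = E
(r5,c5) = D
(r2,c1) = E
(r2,c5) = F
(r2,c6) = A
(r3,c1) = D
(r3,c2) = E
(r3,c3) = A
(r3,c4) = F
(r3,c5) = B
(r6,c2) = D
(r6,c3) = C
(r6,c4) = A
(r6,c5) = E
(r6,c6) = F
(r2,c4) = C

F C E B A D / E B D C F A / D E A F B C / A F B D C E / C A F E D B / B D C A E F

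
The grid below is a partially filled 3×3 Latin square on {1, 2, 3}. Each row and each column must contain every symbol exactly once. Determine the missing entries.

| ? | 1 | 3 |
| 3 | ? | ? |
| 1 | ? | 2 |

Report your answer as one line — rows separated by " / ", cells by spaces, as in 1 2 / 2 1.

(r1,c1) = 2
(r2,c2) = 2
(r2,c3) = 1
(r3,c2) = 3

2 1 3 / 3 2 1 / 1 3 2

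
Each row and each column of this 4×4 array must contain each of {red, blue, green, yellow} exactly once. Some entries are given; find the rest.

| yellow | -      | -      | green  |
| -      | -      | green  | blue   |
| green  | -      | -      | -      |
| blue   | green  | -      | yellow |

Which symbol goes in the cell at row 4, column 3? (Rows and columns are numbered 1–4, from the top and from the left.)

red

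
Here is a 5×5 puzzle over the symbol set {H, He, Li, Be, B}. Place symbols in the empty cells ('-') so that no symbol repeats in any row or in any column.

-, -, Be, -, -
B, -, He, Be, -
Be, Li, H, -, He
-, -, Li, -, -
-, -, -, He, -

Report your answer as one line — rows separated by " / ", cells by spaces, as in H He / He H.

H He Be Li B / B H He Be Li / Be Li H B He / He B Li H Be / Li Be B He H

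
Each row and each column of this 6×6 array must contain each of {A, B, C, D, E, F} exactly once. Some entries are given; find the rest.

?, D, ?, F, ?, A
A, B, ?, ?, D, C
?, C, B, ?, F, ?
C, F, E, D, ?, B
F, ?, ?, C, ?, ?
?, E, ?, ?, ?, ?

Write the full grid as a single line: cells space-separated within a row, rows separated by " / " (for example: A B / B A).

B D C F E A / A B F E D C / E C B A F D / C F E D A B / F A D C B E / D E A B C F

(r1,c3): row 1 has {A,D,F}; column 3 has {B,E}, so it must be C.
(r2,c3): row 2 has {A,B,C,D}; column 3 has {B,C,E}, so it must be F.
(r2,c4): row 2 has {A,B,C,D,F}; column 4 has {C,D,F}, so it must be E.
(r3,c4): row 3 has {B,C,F}; column 4 has {C,D,E,F}, so it must be A.
(r4,c5): row 4 has {B,C,D,E,F}; column 5 has {D,F}, so it must be A.
(r5,c2): row 5 has {C,F}; column 2 has {B,C,D,E,F}, so it must be A.
(r5,c3): row 5 has {A,C,F}; column 3 has {B,C,E,F}, so it must be D.
(r5,c6): row 5 has {A,C,D,F}; column 6 has {A,B,C}, so it must be E.
(r6,c3): row 6 has {E}; column 3 has {B,C,D,E,F}, so it must be A.
(r6,c4): row 6 has {A,E}; column 4 has {A,C,D,E,F}, so it must be B.
(r6,c5): row 6 has {A,B,E}; column 5 has {A,D,F}, so it must be C.
(r3,c6): row 3 has {A,B,C,F}; column 6 has {A,B,C,E}, so it must be D.
(r5,c5): row 5 has {A,C,D,E,F}; column 5 has {A,C,D,F}, so it must be B.
(r6,c1): row 6 has {A,B,C,E}; column 1 has {A,C,F}, so it must be D.
(r6,c6): row 6 has {A,B,C,D,E}; column 6 has {A,B,C,D,E}, so it must be F.
(r1,c5): row 1 has {A,C,D,F}; column 5 has {A,B,C,D,F}, so it must be E.
(r3,c1): row 3 has {A,B,C,D,F}; column 1 has {A,C,D,F}, so it must be E.
(r1,c1): row 1 has {A,C,D,E,F}; column 1 has {A,C,D,E,F}, so it must be B.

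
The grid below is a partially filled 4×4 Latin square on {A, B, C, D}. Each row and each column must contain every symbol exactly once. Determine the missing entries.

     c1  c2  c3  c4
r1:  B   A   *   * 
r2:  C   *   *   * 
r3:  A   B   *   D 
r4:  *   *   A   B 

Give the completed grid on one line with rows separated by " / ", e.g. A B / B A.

B A D C / C D B A / A B C D / D C A B

(r1,c4) = C
(r2,c2) = D
(r2,c3) = B
(r2,c4) = A
(r3,c3) = C
(r4,c1) = D
(r4,c2) = C
(r1,c3) = D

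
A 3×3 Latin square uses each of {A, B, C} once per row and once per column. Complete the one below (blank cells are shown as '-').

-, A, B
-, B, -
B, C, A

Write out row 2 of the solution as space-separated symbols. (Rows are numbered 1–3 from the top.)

Cell (r1,c1): row 1 has {A,B}; column 1 has {B} → C.
Cell (r2,c1): row 2 has {B}; column 1 has {B,C} → A.
Cell (r2,c3): row 2 has {A,B}; column 3 has {A,B} → C.

A B C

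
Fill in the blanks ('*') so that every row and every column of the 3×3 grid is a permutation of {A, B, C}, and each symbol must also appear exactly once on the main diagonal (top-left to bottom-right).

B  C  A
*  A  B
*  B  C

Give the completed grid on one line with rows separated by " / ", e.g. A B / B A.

At row 2, column 1: row 2 has {A,B}; column 1 has {B}; that leaves C.
At row 3, column 1: row 3 has {B,C}; column 1 has {B,C}; that leaves A.

B C A / C A B / A B C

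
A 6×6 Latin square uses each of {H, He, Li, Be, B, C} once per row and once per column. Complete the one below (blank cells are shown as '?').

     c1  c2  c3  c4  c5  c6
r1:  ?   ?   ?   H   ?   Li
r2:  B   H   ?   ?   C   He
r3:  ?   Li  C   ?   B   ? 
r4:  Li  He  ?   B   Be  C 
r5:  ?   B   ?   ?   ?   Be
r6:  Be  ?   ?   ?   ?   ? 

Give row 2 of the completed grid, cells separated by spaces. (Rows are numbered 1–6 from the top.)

B H Be Li C He

(r1,c5) = He
(r3,c6) = H
(r4,c3) = H
(r6,c2) = C
(r6,c6) = B
(r1,c1) = C
(r1,c2) = Be
(r1,c3) = B
(r3,c1) = He
(r3,c4) = Be
(r5,c1) = H
(r5,c5) = Li
(r6,c5) = H
(r2,c4) = Li
(r5,c3) = He
(r5,c4) = C
(r6,c3) = Li
(r6,c4) = He
(r2,c3) = Be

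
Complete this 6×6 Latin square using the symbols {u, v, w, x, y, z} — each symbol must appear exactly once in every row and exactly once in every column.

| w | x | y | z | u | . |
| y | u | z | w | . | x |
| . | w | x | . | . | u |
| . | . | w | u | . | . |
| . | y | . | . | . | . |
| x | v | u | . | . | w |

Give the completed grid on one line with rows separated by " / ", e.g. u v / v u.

w x y z u v / y u z w v x / z w x v y u / v z w u x y / u y v x w z / x v u y z w

(r1,c6) = v
(r2,c5) = v
(r4,c2) = z
(r4,c6) = y
(r5,c3) = v
(r5,c4) = x
(r5,c6) = z
(r6,c4) = y
(r6,c5) = z
(r3,c4) = v
(r3,c5) = y
(r4,c1) = v
(r4,c5) = x
(r5,c1) = u
(r5,c5) = w
(r3,c1) = z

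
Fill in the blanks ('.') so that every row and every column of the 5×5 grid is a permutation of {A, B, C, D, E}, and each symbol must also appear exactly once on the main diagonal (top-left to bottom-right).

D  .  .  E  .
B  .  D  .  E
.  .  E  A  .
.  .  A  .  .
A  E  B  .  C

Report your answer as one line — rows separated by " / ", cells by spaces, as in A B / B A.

row 1 has {D,E}; column 3 has {A,B,D,E} — only C is left for (r1,c3).
row 2 has {B,D,E}; column 2 has {E}; the diagonal has {C,D,E} — only A is left for (r2,c2).
row 2 has {A,B,D,E}; column 4 has {A,E} — only C is left for (r2,c4).
row 3 has {A,E}; column 1 has {A,B,D} — only C is left for (r3,c1).
row 4 has {A}; column 1 has {A,B,C,D} — only E is left for (r4,c1).
row 4 has {A,E}; column 4 has {A,C,E}; the diagonal has {A,C,D,E} — only B is left for (r4,c4).
row 4 has {A,B,E}; column 5 has {C,E} — only D is left for (r4,c5).
row 5 has {A,B,C,E}; column 4 has {A,B,C,E} — only D is left for (r5,c4).
row 1 has {C,D,E}; column 2 has {A,E} — only B is left for (r1,c2).
row 1 has {B,C,D,E}; column 5 has {C,D,E} — only A is left for (r1,c5).
row 3 has {A,C,E}; column 2 has {A,B,E} — only D is left for (r3,c2).
row 3 has {A,C,D,E}; column 5 has {A,C,D,E} — only B is left for (r3,c5).
row 4 has {A,B,D,E}; column 2 has {A,B,D,E} — only C is left for (r4,c2).

D B C E A / B A D C E / C D E A B / E C A B D / A E B D C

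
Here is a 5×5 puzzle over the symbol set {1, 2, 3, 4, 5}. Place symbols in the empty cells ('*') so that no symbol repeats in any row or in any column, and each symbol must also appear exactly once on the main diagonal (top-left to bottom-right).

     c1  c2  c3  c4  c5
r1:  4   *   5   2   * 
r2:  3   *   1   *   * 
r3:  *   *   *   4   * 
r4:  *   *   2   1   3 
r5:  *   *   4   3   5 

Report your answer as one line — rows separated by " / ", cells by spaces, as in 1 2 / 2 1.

4 3 5 2 1 / 3 2 1 5 4 / 1 5 3 4 2 / 5 4 2 1 3 / 2 1 4 3 5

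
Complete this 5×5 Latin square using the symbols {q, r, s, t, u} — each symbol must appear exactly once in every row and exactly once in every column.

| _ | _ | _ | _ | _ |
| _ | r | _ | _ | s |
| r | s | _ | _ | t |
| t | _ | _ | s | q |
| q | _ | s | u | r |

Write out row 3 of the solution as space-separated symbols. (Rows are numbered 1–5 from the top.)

r s u q t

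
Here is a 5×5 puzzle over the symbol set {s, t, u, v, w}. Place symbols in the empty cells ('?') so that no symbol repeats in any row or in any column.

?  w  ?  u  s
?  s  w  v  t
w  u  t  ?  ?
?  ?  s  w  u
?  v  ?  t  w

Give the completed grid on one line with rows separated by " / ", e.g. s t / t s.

t w v u s / u s w v t / w u t s v / v t s w u / s v u t w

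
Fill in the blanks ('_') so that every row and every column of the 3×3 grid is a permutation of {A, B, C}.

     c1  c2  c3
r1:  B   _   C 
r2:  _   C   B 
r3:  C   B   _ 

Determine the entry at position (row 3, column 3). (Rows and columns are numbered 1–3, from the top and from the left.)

row 1 has {B,C}; column 2 has {B,C} — only A is left for (r1,c2).
row 2 has {B,C}; column 1 has {B,C} — only A is left for (r2,c1).
row 3 has {B,C}; column 3 has {B,C} — only A is left for (r3,c3).

A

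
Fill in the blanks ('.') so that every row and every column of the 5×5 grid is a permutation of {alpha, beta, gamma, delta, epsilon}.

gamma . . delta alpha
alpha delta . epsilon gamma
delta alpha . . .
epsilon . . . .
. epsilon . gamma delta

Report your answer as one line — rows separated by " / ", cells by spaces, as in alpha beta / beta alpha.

gamma beta epsilon delta alpha / alpha delta beta epsilon gamma / delta alpha gamma beta epsilon / epsilon gamma delta alpha beta / beta epsilon alpha gamma delta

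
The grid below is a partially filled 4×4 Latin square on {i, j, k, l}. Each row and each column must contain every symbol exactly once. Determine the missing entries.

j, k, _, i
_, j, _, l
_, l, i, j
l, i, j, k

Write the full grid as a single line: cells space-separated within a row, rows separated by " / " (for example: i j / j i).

j k l i / i j k l / k l i j / l i j k

(r1,c3) = l
(r2,c3) = k
(r3,c1) = k
(r2,c1) = i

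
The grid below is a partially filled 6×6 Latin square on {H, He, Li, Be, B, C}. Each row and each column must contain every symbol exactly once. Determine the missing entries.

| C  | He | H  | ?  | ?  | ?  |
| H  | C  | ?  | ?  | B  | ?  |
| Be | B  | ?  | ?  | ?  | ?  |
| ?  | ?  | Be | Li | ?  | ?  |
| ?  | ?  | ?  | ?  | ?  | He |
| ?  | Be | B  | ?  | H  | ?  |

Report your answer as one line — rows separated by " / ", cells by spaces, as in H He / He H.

row 4 has {Li,Be}; column 2 has {He,Be,B,C} — only H is left for (r4,c2).
row 5 has {He}; column 2 has {H,He,Be,B,C} — only Li is left for (r5,c2).
row 5 has {He,Li}; column 3 has {H,Be,B} — only C is left for (r5,c3).
row 5 has {He,Li,C}; column 5 has {H,B} — only Be is left for (r5,c5).
row 1 has {H,He,C}; column 5 has {H,Be,B} — only Li is left for (r1,c5).
row 5 has {He,Li,Be,C}; column 1 has {H,Be,C} — only B is left for (r5,c1).
row 5 has {He,Li,Be,B,C}; column 4 has {Li} — only H is left for (r5,c4).
row 4 has {H,Li,Be}; column 1 has {H,Be,B,C} — only He is left for (r4,c1).
row 4 has {H,He,Li,Be}; column 5 has {H,Li,Be,B} — only C is left for (r4,c5).
row 4 has {H,He,Li,Be,C}; column 6 has {He} — only B is left for (r4,c6).
row 6 has {H,Be,B}; column 1 has {H,He,Be,B,C} — only Li is left for (r6,c1).
row 6 has {H,Li,Be,B}; column 6 has {He,B} — only C is left for (r6,c6).
row 1 has {H,He,Li,C}; column 6 has {He,B,C} — only Be is left for (r1,c6).
row 2 has {H,B,C}; column 6 has {He,Be,B,C} — only Li is left for (r2,c6).
row 3 has {Be,B}; column 5 has {H,Li,Be,B,C} — only He is left for (r3,c5).
row 3 has {He,Be,B}; column 6 has {He,Li,Be,B,C} — only H is left for (r3,c6).
row 6 has {H,Li,Be,B,C}; column 4 has {H,Li} — only He is left for (r6,c4).
row 1 has {H,He,Li,Be,C}; column 4 has {H,He,Li} — only B is left for (r1,c4).
row 2 has {H,Li,B,C}; column 3 has {H,Be,B,C} — only He is left for (r2,c3).
row 2 has {H,He,Li,B,C}; column 4 has {H,He,Li,B} — only Be is left for (r2,c4).
row 3 has {H,He,Be,B}; column 3 has {H,He,Be,B,C} — only Li is left for (r3,c3).
row 3 has {H,He,Li,Be,B}; column 4 has {H,He,Li,Be,B} — only C is left for (r3,c4).

C He H B Li Be / H C He Be B Li / Be B Li C He H / He H Be Li C B / B Li C H Be He / Li Be B He H C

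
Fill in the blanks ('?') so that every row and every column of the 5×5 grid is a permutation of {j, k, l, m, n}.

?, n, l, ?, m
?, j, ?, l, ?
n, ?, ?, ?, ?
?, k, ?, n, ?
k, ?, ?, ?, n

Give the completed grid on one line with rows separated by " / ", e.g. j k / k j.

(r1,c1): row 1 has {l,m,n}; column 1 has {k,n}, so it must be j.
(r1,c4): row 1 has {j,l,m,n}; column 4 has {l,n}, so it must be k.
(r2,c1): row 2 has {j,l}; column 1 has {j,k,n}, so it must be m.
(r2,c5): row 2 has {j,l,m}; column 5 has {m,n}, so it must be k.
(r4,c1): row 4 has {k,n}; column 1 has {j,k,m,n}, so it must be l.
(r4,c5): row 4 has {k,l,n}; column 5 has {k,m,n}, so it must be j.
(r2,c3): row 2 has {j,k,l,m}; column 3 has {l}, so it must be n.
(r3,c5): row 3 has {n}; column 5 has {j,k,m,n}, so it must be l.
(r4,c3): row 4 has {j,k,l,n}; column 3 has {l,n}, so it must be m.
(r5,c3): row 5 has {k,n}; column 3 has {l,m,n}, so it must be j.
(r5,c4): row 5 has {j,k,n}; column 4 has {k,l,n}, so it must be m.
(r3,c2): row 3 has {l,n}; column 2 has {j,k,n}, so it must be m.
(r3,c3): row 3 has {l,m,n}; column 3 has {j,l,m,n}, so it must be k.
(r3,c4): row 3 has {k,l,m,n}; column 4 has {k,l,m,n}, so it must be j.
(r5,c2): row 5 has {j,k,m,n}; column 2 has {j,k,m,n}, so it must be l.

j n l k m / m j n l k / n m k j l / l k m n j / k l j m n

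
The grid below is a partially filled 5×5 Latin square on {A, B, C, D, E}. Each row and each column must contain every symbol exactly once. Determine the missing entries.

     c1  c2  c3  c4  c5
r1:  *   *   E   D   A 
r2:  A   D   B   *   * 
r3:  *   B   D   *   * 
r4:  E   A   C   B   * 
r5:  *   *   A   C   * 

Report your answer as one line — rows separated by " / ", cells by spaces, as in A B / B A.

(r1,c2) = C
(r2,c4) = E
(r2,c5) = C
(r3,c1) = C
(r3,c4) = A
(r3,c5) = E
(r4,c5) = D
(r5,c2) = E
(r5,c5) = B
(r1,c1) = B
(r5,c1) = D

B C E D A / A D B E C / C B D A E / E A C B D / D E A C B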